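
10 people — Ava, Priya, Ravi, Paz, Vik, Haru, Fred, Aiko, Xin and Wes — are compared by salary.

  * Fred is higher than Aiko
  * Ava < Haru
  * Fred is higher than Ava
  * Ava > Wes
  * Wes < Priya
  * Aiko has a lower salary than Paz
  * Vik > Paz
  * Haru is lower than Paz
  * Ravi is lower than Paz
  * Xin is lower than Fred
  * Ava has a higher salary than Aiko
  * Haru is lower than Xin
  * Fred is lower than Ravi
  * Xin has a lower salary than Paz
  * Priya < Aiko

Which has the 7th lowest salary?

Piecing the relations together gives one ordering: Wes < Priya < Aiko < Ava < Haru < Xin < Fred < Ravi < Paz < Vik.
Counting 7 from the smallest end gives Fred.

Fred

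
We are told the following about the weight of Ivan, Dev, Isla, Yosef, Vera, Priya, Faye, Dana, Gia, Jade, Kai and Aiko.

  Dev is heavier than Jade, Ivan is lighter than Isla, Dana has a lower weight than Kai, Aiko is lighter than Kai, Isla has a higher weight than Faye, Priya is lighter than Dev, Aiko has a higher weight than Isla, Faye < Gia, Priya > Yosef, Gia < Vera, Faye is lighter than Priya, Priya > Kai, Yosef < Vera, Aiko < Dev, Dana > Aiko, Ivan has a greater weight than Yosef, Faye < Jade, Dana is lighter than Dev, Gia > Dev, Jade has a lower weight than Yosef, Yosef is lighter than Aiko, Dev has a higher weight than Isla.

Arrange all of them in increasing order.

Each adjacent pair is fixed by a given relation: Faye < Jade; Jade < Yosef; Yosef < Ivan; Ivan < Isla; Isla < Aiko; Aiko < Dana; Dana < Kai; Kai < Priya; Priya < Dev; Dev < Gia; Gia < Vera. Chaining them end to end gives the full order.

Faye < Jade < Yosef < Ivan < Isla < Aiko < Dana < Kai < Priya < Dev < Gia < Vera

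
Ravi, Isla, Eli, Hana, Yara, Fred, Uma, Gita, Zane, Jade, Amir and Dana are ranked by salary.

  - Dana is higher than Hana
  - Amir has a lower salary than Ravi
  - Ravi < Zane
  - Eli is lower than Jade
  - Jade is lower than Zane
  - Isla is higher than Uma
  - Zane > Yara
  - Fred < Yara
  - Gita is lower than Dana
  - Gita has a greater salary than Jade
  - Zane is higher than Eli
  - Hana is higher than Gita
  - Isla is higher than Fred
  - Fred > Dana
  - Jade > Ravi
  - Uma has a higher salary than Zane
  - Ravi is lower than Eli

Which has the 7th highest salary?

Hana

Piecing the relations together gives one ordering: Amir < Ravi < Eli < Jade < Gita < Hana < Dana < Fred < Yara < Zane < Uma < Isla.
Counting 7 from the largest end gives Hana.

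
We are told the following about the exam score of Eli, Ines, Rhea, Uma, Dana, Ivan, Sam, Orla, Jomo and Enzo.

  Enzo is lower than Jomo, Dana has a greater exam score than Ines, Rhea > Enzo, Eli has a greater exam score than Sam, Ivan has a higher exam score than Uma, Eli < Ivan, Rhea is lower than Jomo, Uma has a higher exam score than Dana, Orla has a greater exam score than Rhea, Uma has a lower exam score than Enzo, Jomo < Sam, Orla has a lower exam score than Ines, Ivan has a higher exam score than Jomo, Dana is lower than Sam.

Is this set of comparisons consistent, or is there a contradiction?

inconsistent

We have Rhea < Orla stated directly, yet also Orla < Ines < Dana < Uma < Enzo < Rhea by chaining the others — so Orla < Rhea. Contradiction.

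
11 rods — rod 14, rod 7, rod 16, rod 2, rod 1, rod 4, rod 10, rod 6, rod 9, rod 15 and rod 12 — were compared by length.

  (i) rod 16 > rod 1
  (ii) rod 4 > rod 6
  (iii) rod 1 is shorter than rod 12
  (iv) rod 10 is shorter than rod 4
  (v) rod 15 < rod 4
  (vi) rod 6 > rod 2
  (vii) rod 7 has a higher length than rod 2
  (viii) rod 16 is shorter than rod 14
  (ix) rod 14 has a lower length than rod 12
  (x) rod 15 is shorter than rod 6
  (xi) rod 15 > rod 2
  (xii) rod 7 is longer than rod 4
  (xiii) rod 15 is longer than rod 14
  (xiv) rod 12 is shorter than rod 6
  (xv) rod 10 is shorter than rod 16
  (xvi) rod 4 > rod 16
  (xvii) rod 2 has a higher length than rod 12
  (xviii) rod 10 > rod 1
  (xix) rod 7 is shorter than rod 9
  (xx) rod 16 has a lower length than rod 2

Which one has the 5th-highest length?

rod 15

Chaining the given pairs: rod 1 < rod 10 < rod 16 < rod 14 < rod 12 < rod 2 < rod 15 < rod 6 < rod 4 < rod 7 < rod 9.
Counting 5 from the largest end gives rod 15.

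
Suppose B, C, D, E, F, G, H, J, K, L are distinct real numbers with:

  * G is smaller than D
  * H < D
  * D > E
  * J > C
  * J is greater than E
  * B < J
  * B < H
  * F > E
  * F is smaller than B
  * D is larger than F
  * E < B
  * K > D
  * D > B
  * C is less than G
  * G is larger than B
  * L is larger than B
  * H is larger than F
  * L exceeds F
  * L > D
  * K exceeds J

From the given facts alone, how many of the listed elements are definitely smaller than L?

7

The elements the relations force below L are E, C, F, B, H, G, D — no chain reaches any other.
That is 7.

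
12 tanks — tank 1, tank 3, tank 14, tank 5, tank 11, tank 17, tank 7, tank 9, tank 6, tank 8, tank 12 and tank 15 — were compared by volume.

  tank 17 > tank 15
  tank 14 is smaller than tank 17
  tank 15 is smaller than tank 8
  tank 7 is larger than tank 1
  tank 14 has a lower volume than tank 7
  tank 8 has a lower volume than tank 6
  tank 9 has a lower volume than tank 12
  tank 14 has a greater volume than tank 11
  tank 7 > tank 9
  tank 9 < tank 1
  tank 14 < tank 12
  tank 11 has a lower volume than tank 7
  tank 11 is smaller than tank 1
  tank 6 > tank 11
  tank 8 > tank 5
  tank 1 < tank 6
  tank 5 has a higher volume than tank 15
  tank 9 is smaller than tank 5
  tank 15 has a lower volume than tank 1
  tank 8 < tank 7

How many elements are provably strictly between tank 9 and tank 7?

Chaining upward from tank 9 reaches: tank 12, tank 5, tank 8, tank 1, tank 6.
Chaining downward from tank 7 reaches: tank 15, tank 11, tank 14, tank 5, tank 8, tank 1.
Strictly between tank 9 and tank 7 are those in both lists: tank 5, tank 8, tank 1 — 3 elements.

3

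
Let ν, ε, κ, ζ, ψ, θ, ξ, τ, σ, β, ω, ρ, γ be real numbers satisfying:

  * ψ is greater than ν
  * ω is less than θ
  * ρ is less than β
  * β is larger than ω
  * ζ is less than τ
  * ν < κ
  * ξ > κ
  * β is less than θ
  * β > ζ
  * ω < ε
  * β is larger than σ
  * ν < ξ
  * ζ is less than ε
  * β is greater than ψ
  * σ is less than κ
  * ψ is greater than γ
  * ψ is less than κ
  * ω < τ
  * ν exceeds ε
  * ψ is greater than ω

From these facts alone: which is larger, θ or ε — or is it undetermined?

θ

Link the given pairs in sequence: ε < ν; ν < ψ; ψ < β; β < θ.
Chaining these gives ε < ν < ψ < β < θ.
So θ is larger.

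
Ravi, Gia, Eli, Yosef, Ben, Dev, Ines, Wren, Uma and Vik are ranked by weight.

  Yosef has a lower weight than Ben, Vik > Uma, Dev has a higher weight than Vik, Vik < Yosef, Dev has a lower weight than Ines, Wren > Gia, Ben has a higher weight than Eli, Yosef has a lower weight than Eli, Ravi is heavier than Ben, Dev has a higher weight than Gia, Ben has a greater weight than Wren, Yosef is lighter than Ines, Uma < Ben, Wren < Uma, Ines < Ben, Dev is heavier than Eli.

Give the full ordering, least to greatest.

The consecutive links are each given: Gia < Wren; Wren < Uma; Uma < Vik; Vik < Yosef; Yosef < Eli; Eli < Dev; Dev < Ines; Ines < Ben; Ben < Ravi.

Gia < Wren < Uma < Vik < Yosef < Eli < Dev < Ines < Ben < Ravi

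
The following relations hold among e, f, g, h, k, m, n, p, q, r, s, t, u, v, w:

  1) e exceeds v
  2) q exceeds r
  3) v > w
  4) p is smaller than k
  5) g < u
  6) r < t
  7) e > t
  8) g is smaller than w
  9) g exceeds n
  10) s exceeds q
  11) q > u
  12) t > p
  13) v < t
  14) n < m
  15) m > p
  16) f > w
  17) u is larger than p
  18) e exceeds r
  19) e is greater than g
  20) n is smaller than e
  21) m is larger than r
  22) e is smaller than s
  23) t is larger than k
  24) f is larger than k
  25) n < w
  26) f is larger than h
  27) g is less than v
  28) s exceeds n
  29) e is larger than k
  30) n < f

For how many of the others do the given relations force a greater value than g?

From g the given relations immediately reach w, v, u, e.
From those, f, t, q, s — 8 in total.
No other element is forced above g by the given relations, so the count is 8.

8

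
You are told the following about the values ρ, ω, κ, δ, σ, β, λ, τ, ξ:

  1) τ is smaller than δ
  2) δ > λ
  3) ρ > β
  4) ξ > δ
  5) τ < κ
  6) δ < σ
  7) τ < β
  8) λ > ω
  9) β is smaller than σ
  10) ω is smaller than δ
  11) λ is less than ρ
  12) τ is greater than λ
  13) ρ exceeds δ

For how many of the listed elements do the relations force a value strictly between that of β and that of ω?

2

The relations place ω below β. An element lies strictly between them when it is forced above ω and also forced below β.
Above ω: {λ, τ, δ, σ, κ, ξ, ρ}. Below β: {λ, τ}.
Intersection: {λ, τ} — 2.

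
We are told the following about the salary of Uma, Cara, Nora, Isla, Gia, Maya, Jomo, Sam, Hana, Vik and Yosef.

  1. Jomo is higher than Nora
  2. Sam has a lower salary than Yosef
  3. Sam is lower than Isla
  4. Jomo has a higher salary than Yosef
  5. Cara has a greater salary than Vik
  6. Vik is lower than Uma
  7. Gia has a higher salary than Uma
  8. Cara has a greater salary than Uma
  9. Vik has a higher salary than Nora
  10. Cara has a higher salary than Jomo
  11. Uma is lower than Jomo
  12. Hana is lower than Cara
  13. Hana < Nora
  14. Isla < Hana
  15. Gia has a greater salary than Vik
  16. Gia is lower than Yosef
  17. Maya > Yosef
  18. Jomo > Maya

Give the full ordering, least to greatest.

Each adjacent pair is fixed by a given relation: Sam < Isla; Isla < Hana; Hana < Nora; Nora < Vik; Vik < Uma; Uma < Gia; Gia < Yosef; Yosef < Maya; Maya < Jomo; Jomo < Cara. Chaining them end to end gives the full order.

Sam < Isla < Hana < Nora < Vik < Uma < Gia < Yosef < Maya < Jomo < Cara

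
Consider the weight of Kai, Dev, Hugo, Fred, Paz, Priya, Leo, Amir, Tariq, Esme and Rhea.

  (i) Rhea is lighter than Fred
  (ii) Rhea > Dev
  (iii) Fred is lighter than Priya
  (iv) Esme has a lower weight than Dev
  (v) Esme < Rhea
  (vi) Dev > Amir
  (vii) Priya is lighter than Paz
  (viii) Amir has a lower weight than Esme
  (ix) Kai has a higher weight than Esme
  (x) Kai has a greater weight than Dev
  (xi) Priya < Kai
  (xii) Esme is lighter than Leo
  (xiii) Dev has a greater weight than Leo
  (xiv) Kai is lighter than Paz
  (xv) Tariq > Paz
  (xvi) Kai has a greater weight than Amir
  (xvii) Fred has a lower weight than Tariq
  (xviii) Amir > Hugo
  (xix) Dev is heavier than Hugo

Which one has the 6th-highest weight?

Chaining the given pairs: Hugo < Amir < Esme < Leo < Dev < Rhea < Fred < Priya < Kai < Paz < Tariq.
The 6th largest is Rhea.

Rhea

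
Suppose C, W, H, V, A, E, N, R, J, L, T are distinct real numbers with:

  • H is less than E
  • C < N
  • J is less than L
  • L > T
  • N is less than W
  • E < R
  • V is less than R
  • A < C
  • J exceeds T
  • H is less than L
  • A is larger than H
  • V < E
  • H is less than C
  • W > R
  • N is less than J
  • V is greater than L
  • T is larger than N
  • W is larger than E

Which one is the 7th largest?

T

Piecing the relations together gives one ordering: H < A < C < N < T < J < L < V < E < R < W.
Counting 7 from the largest end gives T.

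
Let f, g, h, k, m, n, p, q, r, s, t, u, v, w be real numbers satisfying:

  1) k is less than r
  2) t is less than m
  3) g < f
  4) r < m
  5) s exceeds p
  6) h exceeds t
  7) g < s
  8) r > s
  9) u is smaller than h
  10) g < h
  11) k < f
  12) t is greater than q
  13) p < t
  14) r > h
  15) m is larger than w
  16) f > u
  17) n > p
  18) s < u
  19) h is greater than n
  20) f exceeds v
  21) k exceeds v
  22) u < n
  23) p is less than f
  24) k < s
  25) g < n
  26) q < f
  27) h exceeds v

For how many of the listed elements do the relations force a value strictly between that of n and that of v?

3

The relations place v below n. An element lies strictly between them when it is forced above v and also forced below n.
Above v: {k, s, u, h, f, r, m}. Below n: {g, p, k, s, u}.
Intersection: {k, s, u} — 3.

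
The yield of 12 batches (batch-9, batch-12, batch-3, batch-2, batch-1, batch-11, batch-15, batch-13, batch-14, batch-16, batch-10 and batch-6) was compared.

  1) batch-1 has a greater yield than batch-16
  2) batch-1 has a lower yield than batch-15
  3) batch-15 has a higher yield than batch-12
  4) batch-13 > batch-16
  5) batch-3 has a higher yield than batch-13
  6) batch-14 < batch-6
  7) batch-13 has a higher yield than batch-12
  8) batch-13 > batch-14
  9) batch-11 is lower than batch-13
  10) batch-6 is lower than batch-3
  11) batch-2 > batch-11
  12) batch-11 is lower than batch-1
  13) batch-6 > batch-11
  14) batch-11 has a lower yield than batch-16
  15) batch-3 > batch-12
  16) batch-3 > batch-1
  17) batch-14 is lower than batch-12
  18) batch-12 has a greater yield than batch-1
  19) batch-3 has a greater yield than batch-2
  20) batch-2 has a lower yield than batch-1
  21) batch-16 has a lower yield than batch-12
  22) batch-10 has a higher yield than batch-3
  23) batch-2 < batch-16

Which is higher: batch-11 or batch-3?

batch-3

batch-11 < batch-2 and batch-2 < batch-1 give batch-11 < batch-1.
With batch-1 < batch-12: batch-11 < batch-2 < batch-1 < batch-12.
Then batch-12 < batch-13 extends the chain to batch-13.
Then batch-13 < batch-3 extends the chain to batch-3.
So batch-11 < batch-3; batch-3 is the higher of the two.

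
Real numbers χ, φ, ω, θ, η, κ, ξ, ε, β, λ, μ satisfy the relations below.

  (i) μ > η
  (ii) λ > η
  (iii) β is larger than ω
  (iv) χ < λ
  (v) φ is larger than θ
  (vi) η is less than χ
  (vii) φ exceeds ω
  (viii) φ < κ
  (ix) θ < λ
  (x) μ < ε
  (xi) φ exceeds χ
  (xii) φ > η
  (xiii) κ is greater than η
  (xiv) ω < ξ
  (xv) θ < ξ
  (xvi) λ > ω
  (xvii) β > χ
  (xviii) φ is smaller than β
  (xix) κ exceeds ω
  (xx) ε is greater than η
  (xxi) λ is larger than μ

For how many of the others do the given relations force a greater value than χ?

From χ the given relations immediately reach φ, β, λ.
From those, κ — 4 in total.
Nothing else is reachable above χ; 4 in all.

4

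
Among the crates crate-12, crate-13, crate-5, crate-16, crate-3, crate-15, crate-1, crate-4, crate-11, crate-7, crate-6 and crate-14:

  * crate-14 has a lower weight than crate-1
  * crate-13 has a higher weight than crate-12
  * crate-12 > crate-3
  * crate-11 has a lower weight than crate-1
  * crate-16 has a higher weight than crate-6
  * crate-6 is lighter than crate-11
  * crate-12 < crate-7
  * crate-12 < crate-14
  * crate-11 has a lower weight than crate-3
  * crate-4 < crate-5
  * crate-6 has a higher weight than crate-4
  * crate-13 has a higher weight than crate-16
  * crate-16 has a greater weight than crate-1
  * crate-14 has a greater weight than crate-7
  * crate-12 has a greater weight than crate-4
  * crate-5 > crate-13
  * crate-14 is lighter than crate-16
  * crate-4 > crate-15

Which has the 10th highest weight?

crate-6

Piecing the relations together gives one ordering: crate-15 < crate-4 < crate-6 < crate-11 < crate-3 < crate-12 < crate-7 < crate-14 < crate-1 < crate-16 < crate-13 < crate-5.
The 10th largest is crate-6.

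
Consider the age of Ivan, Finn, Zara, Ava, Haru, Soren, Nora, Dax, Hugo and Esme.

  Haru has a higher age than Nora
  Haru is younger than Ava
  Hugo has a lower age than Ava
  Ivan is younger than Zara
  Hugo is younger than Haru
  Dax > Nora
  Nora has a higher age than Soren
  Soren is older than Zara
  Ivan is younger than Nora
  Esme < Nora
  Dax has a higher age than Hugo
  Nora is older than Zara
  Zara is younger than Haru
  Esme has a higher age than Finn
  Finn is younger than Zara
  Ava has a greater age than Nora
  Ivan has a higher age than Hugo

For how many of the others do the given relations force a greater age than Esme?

4

From Esme the given relations immediately reach Nora.
From those, Haru, Dax, Ava — 4 in total.
Nothing else is reachable above Esme; 4 in all.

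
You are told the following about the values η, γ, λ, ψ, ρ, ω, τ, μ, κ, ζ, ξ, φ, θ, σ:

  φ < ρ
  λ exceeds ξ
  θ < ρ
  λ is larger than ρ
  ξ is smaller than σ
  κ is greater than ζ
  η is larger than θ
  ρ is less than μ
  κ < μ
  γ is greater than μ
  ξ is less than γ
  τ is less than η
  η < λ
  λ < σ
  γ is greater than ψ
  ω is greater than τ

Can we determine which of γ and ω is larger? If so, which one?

undetermined

Following every chain through ω: below ω we get τ.
γ is not reached, and no chain runs the other way from γ to ω.
So the given relations leave the order of ω and γ undetermined.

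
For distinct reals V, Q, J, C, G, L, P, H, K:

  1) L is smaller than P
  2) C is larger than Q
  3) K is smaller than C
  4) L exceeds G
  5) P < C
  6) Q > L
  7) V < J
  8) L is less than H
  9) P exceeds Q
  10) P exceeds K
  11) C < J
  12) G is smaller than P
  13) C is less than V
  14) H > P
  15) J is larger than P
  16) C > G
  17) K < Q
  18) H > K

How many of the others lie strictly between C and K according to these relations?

2

Chaining upward from K reaches: Q, P, H, V, J.
Chaining downward from C reaches: G, L, Q, P.
Strictly between K and C are those in both lists: Q, P — 2 elements.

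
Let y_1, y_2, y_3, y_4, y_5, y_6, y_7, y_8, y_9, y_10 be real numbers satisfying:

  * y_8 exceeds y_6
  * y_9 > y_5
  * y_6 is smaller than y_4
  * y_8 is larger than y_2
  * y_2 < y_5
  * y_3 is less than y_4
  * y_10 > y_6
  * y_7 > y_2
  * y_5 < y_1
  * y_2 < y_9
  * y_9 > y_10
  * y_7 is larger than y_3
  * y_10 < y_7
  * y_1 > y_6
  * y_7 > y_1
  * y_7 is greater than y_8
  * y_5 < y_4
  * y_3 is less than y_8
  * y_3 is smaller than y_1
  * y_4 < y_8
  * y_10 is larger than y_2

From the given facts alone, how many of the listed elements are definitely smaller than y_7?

8

From y_7 the given relations immediately reach y_2, y_3, y_10, y_1, y_8.
From those, y_6, y_5, y_4 — 8 in total.
Nothing else is reachable below y_7; 8 in all.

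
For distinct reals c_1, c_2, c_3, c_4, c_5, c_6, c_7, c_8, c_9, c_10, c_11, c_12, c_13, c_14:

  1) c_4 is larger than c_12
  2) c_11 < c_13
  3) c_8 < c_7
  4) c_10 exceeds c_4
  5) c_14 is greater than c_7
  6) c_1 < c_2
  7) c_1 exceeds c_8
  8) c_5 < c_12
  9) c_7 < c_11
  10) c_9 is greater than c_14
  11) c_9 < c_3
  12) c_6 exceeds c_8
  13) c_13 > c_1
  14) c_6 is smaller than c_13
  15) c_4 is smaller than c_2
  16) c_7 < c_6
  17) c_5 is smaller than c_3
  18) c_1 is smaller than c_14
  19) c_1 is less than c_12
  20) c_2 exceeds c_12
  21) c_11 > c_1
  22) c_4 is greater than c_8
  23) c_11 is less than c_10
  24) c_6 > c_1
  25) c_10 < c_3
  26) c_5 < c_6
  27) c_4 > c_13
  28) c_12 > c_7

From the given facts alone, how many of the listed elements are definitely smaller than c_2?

Directly below c_2: c_1, c_12, c_4.
One step further: c_8, c_5, c_7, c_13 (7 so far).
One step further: c_11, c_6 (9 so far).
No other element is forced below c_2 by the given relations, so the count is 9.

9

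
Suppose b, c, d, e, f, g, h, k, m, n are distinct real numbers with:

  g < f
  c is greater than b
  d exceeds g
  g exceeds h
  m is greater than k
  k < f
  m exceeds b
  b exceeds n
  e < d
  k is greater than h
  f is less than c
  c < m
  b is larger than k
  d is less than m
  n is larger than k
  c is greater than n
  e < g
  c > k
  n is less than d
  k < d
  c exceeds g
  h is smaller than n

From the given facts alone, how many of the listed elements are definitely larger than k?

6

From k the given relations immediately reach n, f, b, c, d, m.
No other element is forced above k by the given relations, so the count is 6.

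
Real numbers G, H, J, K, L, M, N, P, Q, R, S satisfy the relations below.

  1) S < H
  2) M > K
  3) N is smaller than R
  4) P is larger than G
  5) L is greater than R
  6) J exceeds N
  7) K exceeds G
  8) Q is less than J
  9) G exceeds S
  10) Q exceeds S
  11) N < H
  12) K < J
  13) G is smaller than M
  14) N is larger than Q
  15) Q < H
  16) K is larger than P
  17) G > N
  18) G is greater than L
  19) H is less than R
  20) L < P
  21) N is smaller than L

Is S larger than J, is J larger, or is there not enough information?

S < Q < N < H < R < L < G < P < K < J, by transitivity through Q, N, H, R, L, G, P, K.
So J is larger.

J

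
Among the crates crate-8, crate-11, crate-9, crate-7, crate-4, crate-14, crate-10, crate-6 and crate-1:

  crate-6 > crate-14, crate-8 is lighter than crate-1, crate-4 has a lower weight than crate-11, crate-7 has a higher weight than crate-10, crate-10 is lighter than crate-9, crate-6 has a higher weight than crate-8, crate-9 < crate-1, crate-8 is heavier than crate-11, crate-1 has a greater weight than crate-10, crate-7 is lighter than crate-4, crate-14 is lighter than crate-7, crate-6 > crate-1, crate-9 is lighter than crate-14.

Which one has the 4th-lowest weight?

Piecing the relations together gives one ordering: crate-10 < crate-9 < crate-14 < crate-7 < crate-4 < crate-11 < crate-8 < crate-1 < crate-6.
The 4th smallest is crate-7.

crate-7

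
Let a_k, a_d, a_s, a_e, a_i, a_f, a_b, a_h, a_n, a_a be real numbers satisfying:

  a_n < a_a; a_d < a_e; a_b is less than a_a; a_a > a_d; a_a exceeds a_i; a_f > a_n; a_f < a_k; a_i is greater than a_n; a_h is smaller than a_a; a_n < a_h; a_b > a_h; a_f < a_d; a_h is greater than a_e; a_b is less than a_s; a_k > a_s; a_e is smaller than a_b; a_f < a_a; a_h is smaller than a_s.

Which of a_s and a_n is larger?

Following the relations from a_n: a_n < a_f < a_d < a_e < a_b < a_s.
So a_n < a_s; a_s is the larger of the two.

a_s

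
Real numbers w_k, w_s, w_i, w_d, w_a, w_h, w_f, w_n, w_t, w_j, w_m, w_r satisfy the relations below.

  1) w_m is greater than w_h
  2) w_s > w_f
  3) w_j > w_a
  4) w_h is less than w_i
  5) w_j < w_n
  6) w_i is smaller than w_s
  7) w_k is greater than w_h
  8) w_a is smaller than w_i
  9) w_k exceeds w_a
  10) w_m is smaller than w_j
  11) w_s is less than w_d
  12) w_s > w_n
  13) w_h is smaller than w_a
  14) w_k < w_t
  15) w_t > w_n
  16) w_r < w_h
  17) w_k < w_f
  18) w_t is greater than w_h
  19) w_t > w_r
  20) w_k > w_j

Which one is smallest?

w_h is not least since w_r < w_h; w_m is not least since w_h < w_m; w_a is not least since w_h < w_a; w_j is not least since w_a < w_j; w_k is not least since w_j < w_k; w_f is not least since w_k < w_f; w_i is not least since w_a < w_i; w_n is not least since w_j < w_n; w_s is not least since w_n < w_s; w_d is not least since w_s < w_d; w_t is not least since w_r < w_t.
Only w_r has nothing below it, so w_r is the smallest.

w_r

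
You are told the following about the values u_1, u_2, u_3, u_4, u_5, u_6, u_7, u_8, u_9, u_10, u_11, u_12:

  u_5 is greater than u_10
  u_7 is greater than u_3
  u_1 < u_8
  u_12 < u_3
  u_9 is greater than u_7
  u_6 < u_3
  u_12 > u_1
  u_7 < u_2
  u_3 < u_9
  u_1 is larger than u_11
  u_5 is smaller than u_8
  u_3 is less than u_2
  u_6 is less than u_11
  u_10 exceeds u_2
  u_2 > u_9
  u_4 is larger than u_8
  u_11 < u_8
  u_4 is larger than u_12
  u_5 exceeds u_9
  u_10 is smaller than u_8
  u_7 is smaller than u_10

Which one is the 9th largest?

u_12

Piecing the relations together gives one ordering: u_6 < u_11 < u_1 < u_12 < u_3 < u_7 < u_9 < u_2 < u_10 < u_5 < u_8 < u_4.
The 9th largest is u_12.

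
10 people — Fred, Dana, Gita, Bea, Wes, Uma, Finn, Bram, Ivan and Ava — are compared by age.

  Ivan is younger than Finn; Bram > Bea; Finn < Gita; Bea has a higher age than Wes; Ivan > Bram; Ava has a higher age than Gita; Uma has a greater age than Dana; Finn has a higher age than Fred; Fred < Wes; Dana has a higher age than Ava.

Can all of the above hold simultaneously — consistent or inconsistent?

consistent

Every relation is compatible with Fred < Wes < Bea < Bram < Ivan < Finn < Gita < Ava < Dana < Uma; the set is consistent.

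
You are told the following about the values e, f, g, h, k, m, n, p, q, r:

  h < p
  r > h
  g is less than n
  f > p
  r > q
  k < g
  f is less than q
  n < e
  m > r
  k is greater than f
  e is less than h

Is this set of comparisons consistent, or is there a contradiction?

Chaining the given relations yields k < g < n < e < h < p < f, so k < f. But one relation states f < k. These cannot both hold.

inconsistent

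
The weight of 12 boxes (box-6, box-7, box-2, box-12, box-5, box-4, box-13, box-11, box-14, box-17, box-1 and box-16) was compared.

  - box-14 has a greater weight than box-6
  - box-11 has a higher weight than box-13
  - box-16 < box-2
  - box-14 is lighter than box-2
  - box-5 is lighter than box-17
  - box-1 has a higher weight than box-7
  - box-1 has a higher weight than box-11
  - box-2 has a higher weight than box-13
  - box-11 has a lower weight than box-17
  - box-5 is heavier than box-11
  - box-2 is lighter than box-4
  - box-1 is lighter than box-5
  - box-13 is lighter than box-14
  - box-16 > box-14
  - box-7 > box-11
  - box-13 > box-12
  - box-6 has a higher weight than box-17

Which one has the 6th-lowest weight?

The consecutive relations fix a unique order: box-12 < box-13 < box-11 < box-7 < box-1 < box-5 < box-17 < box-6 < box-14 < box-16 < box-2 < box-4.
The 6th smallest is box-5.

box-5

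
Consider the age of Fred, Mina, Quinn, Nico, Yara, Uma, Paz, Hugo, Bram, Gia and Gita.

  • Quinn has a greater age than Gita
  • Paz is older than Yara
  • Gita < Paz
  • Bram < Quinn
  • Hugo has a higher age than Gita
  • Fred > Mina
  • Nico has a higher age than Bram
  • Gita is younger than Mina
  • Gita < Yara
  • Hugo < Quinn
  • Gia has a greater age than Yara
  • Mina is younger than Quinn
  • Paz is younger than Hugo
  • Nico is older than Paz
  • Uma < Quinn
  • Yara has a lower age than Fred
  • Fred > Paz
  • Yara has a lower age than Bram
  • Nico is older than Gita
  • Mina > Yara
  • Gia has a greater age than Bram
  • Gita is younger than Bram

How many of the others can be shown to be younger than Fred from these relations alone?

From Fred the given relations immediately reach Yara, Paz, Mina.
From those, Gita — 4 in total.
No other element is forced below Fred by the given relations, so the count is 4.

4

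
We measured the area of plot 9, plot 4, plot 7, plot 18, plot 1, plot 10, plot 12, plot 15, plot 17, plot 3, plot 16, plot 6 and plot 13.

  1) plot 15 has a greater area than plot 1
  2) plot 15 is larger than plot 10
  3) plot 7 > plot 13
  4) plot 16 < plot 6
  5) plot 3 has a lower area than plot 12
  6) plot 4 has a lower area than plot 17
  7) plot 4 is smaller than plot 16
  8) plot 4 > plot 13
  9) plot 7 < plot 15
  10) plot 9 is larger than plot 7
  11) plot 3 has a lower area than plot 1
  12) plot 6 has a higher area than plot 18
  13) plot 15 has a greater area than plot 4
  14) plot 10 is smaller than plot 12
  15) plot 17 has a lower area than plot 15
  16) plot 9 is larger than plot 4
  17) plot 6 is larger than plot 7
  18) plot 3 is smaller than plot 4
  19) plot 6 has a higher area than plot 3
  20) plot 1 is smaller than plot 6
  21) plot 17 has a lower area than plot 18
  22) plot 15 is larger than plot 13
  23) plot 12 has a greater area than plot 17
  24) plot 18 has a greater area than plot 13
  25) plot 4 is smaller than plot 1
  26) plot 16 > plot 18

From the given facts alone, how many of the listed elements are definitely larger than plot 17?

The elements the relations force above plot 17 are plot 18, plot 16, plot 12, plot 15, plot 6 — no chain reaches any other.
That is 5.

5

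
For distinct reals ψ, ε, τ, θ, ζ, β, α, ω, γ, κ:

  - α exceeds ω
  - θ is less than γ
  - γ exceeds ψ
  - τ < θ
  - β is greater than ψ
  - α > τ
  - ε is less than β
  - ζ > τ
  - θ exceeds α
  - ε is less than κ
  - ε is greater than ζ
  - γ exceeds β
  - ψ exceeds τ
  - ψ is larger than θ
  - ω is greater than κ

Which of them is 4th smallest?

κ

The consecutive relations fix a unique order: τ < ζ < ε < κ < ω < α < θ < ψ < β < γ.
Counting 4 from the smallest end gives κ.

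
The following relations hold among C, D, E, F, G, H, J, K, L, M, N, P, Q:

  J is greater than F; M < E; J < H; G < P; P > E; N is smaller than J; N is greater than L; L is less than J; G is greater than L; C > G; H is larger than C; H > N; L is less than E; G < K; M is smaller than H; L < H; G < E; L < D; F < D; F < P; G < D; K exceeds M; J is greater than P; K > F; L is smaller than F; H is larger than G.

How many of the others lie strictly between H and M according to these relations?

Chaining upward from M reaches: E, P, K, J.
Chaining downward from H reaches: L, G, F, C, E, P, N, J.
Strictly between M and H are those in both lists: E, P, J — 3 elements.

3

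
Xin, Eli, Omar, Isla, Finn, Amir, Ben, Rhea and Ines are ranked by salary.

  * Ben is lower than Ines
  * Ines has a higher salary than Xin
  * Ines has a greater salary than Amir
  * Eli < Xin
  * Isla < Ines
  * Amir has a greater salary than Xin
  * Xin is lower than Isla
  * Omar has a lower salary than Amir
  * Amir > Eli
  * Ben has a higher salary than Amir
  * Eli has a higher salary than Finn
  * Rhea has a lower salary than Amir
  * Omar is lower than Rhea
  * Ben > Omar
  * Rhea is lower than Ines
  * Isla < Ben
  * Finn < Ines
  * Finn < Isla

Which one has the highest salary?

Ines

Chaining downward from Ines: directly below it, Finn, Xin, Isla, Rhea, Amir, Ben; then Eli, Omar.
That covers every other element, and nothing is given above Ines, so Ines is the highest salary.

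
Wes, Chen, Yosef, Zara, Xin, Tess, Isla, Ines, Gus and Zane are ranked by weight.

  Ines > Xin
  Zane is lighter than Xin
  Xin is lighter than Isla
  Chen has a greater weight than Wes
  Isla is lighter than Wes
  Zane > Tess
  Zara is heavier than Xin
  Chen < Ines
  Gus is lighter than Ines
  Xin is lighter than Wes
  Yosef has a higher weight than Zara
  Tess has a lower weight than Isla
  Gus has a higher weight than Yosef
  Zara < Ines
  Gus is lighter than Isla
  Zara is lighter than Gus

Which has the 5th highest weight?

The consecutive relations fix a unique order: Tess < Zane < Xin < Zara < Yosef < Gus < Isla < Wes < Chen < Ines.
The 5th largest is Gus.

Gus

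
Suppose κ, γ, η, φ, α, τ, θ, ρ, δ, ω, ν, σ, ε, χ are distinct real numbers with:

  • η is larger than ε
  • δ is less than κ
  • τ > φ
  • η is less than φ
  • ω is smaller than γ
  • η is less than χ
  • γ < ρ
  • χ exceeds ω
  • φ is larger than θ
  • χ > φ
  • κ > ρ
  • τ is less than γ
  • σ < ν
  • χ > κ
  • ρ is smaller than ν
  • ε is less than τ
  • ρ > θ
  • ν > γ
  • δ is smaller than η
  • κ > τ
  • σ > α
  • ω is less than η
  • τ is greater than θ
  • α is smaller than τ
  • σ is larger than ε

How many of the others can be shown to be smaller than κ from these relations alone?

Directly below κ: δ, τ, ρ.
One step further: ε, θ, α, φ, γ (8 so far).
One step further: ω, η (10 so far).
Nothing else is reachable below κ; 10 in all.

10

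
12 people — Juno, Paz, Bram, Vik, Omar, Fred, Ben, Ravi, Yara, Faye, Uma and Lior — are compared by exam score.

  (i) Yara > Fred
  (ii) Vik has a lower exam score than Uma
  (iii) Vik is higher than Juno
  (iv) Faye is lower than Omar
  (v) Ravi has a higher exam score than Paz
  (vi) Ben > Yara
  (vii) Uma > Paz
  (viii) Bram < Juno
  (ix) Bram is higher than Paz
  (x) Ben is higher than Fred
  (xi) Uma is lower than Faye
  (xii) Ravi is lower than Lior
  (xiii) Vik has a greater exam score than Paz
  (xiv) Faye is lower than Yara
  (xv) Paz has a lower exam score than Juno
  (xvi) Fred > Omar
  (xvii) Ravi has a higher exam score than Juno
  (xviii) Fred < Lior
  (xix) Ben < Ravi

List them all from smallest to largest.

Paz < Bram < Juno < Vik < Uma < Faye < Omar < Fred < Yara < Ben < Ravi < Lior

The consecutive links are each given: Paz < Bram; Bram < Juno; Juno < Vik; Vik < Uma; Uma < Faye; Faye < Omar; Omar < Fred; Fred < Yara; Yara < Ben; Ben < Ravi; Ravi < Lior.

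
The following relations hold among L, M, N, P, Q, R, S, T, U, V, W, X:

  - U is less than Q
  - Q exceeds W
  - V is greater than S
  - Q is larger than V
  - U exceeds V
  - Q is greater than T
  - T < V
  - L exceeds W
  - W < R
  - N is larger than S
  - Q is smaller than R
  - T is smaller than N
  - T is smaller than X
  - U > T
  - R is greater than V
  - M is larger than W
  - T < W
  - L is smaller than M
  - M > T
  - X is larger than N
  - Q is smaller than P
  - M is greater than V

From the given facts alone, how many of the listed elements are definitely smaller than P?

From P the given relations immediately reach Q.
From those, T, W, V, U — 5 in total.
From those, S — 6 in total.
No other element is forced below P by the given relations, so the count is 6.

6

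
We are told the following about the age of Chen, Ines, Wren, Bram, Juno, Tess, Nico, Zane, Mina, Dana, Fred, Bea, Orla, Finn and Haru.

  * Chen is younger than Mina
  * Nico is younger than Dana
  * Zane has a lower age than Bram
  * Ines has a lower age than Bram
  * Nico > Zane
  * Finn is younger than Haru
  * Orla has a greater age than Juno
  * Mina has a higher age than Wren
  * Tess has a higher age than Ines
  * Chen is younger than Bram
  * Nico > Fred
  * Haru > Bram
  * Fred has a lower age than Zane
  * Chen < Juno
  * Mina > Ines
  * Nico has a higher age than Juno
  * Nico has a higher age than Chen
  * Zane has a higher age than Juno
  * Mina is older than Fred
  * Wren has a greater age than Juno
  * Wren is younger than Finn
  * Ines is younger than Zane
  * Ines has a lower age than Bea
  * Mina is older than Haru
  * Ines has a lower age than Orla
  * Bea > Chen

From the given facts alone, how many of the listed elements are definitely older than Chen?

11

Directly above Chen: Juno, Nico, Bea, Bram, Mina.
One step further: Wren, Zane, Haru, Orla, Dana (10 so far).
One step further: Finn (11 so far).
Nothing else is reachable above Chen; 11 in all.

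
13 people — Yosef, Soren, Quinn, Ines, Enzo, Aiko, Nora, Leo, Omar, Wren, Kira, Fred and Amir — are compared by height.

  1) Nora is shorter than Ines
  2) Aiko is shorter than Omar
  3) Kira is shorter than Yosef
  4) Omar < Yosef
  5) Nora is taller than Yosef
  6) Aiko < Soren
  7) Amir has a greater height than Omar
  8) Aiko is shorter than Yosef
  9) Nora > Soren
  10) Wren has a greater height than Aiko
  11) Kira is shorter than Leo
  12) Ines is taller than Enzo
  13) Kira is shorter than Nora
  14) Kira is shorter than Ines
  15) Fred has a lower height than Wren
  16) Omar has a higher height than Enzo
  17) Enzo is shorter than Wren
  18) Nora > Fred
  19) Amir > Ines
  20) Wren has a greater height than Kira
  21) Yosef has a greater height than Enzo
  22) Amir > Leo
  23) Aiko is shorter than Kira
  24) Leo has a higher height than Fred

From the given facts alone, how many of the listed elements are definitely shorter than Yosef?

Directly below Yosef: Aiko, Enzo, Omar, Kira.
Nothing else is reachable below Yosef; 4 in all.

4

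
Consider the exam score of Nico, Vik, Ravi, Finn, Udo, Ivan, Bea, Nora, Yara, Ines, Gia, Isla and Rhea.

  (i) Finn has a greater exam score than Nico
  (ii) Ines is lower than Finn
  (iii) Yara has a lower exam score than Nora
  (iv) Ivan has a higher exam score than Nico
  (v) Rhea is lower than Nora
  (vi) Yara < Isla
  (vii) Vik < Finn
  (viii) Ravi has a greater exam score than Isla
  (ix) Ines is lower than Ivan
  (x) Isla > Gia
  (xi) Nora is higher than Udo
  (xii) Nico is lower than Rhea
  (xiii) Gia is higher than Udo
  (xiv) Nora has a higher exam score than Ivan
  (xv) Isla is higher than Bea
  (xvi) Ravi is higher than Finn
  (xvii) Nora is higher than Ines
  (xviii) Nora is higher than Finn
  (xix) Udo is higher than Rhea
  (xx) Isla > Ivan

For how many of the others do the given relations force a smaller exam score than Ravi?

The elements the relations force below Ravi are Ines, Nico, Rhea, Ivan, Vik, Udo, Finn, Yara, Gia, Bea, Isla — no chain reaches any other.
That is 11.

11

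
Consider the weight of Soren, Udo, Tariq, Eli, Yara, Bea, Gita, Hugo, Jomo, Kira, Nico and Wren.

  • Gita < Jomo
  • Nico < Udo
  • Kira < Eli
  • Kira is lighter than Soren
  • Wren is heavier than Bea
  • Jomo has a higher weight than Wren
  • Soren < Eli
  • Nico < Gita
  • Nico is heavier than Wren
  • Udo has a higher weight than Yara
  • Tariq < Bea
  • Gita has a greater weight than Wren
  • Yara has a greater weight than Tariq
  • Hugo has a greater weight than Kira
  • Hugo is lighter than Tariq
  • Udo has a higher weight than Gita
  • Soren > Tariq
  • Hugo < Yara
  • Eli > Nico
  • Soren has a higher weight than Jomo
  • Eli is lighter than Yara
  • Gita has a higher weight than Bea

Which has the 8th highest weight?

Chaining the given pairs: Kira < Hugo < Tariq < Bea < Wren < Nico < Gita < Jomo < Soren < Eli < Yara < Udo.
The 8th largest is Wren.

Wren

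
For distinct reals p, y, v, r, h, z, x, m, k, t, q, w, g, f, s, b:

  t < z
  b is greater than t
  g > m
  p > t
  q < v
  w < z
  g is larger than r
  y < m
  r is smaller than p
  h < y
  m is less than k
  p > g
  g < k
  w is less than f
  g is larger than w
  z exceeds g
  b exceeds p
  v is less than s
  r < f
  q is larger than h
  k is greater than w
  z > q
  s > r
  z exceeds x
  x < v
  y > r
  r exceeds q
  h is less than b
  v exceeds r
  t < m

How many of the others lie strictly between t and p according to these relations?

2

The relations place t below p. An element lies strictly between them when it is forced above t and also forced below p.
Above t: {m, g, z, b, k}. Below p: {h, q, r, y, m, w, g}.
Intersection: {m, g} — 2.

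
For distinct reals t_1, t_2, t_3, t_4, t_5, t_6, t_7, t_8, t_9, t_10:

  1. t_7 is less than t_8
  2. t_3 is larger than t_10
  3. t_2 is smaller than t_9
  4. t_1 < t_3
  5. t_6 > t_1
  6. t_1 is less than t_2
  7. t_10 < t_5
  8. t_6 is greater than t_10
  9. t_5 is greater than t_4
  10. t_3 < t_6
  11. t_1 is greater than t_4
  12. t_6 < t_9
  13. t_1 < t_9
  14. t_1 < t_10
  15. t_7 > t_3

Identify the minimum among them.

Chaining upward from t_4: directly above it, t_1, t_5; then t_10, t_3, t_6, t_2, t_9; then t_7; then t_8.
That covers every other element, and nothing is given below t_4, so t_4 is the minimum.

t_4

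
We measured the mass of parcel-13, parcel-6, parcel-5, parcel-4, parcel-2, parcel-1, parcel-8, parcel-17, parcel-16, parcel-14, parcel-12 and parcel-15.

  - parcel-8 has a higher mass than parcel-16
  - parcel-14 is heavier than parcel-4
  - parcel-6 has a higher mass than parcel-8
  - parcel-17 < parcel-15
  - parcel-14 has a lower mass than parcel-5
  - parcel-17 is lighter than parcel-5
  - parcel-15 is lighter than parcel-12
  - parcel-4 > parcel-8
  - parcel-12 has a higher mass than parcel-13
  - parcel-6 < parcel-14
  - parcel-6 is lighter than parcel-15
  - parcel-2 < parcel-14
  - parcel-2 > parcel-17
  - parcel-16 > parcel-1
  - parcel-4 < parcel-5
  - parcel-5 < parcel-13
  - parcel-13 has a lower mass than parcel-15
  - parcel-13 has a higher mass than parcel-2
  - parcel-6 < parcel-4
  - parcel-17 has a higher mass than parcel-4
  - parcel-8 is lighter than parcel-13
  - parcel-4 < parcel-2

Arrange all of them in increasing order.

parcel-1 < parcel-16 < parcel-8 < parcel-6 < parcel-4 < parcel-17 < parcel-2 < parcel-14 < parcel-5 < parcel-13 < parcel-15 < parcel-12

Nothing is placed below parcel-1, so it is least; from there parcel-1 < parcel-16; parcel-16 < parcel-8; parcel-8 < parcel-6; parcel-6 < parcel-4; parcel-4 < parcel-17; parcel-17 < parcel-2; parcel-2 < parcel-14; parcel-14 < parcel-5; parcel-5 < parcel-13; parcel-13 < parcel-15; parcel-15 < parcel-12, each given directly.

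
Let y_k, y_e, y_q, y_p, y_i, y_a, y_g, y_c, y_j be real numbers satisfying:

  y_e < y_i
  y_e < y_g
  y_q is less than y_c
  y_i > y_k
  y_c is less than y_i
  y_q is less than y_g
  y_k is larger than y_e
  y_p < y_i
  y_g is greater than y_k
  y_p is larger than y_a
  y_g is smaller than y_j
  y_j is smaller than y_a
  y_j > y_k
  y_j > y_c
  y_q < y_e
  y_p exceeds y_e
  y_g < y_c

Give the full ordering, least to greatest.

Each adjacent pair is fixed by a given relation: y_q < y_e; y_e < y_k; y_k < y_g; y_g < y_c; y_c < y_j; y_j < y_a; y_a < y_p; y_p < y_i. Chaining them end to end gives the full order.

y_q < y_e < y_k < y_g < y_c < y_j < y_a < y_p < y_i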